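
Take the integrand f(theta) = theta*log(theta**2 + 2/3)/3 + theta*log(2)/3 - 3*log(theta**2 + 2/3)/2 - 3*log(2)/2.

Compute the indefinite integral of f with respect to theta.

The integrand splits into summands that can be handled one at a time.
Check: d/dtheta[theta**2*log(2*theta**2 + 4/3)/6 - theta**2/6 - 3*theta*log(2*theta**2 + 4/3)/2 + 3*theta + log(theta**2 + 2/3)/9 - sqrt(6)*atan(sqrt(6)*theta/2)] = theta*log(theta**2 + 2/3)/3 + theta*log(2)/3 - 3*log(theta**2 + 2/3)/2 - 3*log(2)/2 = f(theta).

F(theta) = theta**2*log(2*theta**2 + 4/3)/6 - theta**2/6 - 3*theta*log(2*theta**2 + 4/3)/2 + 3*theta + log(theta**2 + 2/3)/9 - sqrt(6)*atan(sqrt(6)*theta/2) + C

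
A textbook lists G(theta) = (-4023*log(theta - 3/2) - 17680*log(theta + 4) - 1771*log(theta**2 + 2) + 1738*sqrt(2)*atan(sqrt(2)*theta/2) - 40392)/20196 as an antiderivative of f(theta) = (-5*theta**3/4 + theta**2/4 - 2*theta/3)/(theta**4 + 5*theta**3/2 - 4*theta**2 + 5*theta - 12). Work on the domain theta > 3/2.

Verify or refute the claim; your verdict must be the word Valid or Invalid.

d/dtheta[G] = (-15*theta**3 + 3*theta**2 - 8*theta)/(12*theta**4 + 30*theta**3 - 48*theta**2 + 60*theta - 144)
This equals f(theta) exactly, so the claim holds.

Valid: G'(theta) = f(theta).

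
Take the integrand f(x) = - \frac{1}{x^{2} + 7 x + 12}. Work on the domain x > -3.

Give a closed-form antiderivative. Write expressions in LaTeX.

An antiderivative is F(x) = - \log{\left(x + 3 \right)} + \log{\left(x + 4 \right)}.

The denominator factors as \left(x + 3\right) \left(x + 4\right); partial fractions split f into directly integrable pieces: \frac{1}{x + 4} - \frac{1}{x + 3}.
Check: d/dx[- \log{\left(x + 3 \right)} + \log{\left(x + 4 \right)}] = - \frac{1}{x^{2} + 7 x + 12} = f(x).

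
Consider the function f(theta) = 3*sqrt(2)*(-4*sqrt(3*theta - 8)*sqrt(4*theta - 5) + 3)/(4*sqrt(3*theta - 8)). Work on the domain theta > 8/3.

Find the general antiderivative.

For F(theta) to be correct the identity F'(theta) - f(theta) = 0 must hold.
Check: d/dtheta[sqrt(2)*(3*sqrt(3*theta - 8) - (4*theta - 5)**(3/2))/2] = (-12*sqrt(2)*sqrt(3*theta - 8)*sqrt(4*theta - 5) + 9*sqrt(2))/(4*sqrt(3*theta - 8)), which equals f(theta).

F(theta) = sqrt(2)*(3*sqrt(3*theta - 8) - (4*theta - 5)**(3/2))/2 + C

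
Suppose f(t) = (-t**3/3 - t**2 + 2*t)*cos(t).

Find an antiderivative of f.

An antiderivative is F(t) = -t**3*sin(t)/3 - t**2*sin(t) - t**2*cos(t) + 4*t*sin(t) - 2*t*cos(t) + 2*sin(t) + 4*cos(t).

A candidate is checked by its d/dt: the result must match f(t).
Check: d/dt[-t**3*sin(t)/3 - t**2*sin(t) - t**2*cos(t) + 4*t*sin(t) - 2*t*cos(t) + 2*sin(t) + 4*cos(t)] = -t**3*cos(t)/3 - t**2*cos(t) + 2*t*cos(t), which equals f(t).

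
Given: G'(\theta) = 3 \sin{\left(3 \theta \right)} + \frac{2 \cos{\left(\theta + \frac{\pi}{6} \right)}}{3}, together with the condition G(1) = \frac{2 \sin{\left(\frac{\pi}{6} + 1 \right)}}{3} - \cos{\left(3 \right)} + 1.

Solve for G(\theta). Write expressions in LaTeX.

G(\theta) = - \frac{- 2 \sin{\left(\theta + \frac{\pi}{6} \right)} + 3 \cos{\left(3 \theta \right)} - 3}{3}

The integrand splits into summands that can be handled one at a time.
A general antiderivative is \frac{2 \sin{\left(\theta + \frac{\pi}{6} \right)}}{3} - \cos{\left(3 \theta \right)} + C.
The condition gives C = \frac{2 \sin{\left(\frac{\pi}{6} + 1 \right)}}{3} - \cos{\left(3 \right)} + 1 - (\frac{2 \sin{\left(\frac{\pi}{6} + 1 \right)}}{3} - \cos{\left(3 \right)}) = 1.
So G(\theta) = - \frac{- 2 \sin{\left(\theta + \frac{\pi}{6} \right)} + 3 \cos{\left(3 \theta \right)} - 3}{3}.
Check: d/d\theta[- \frac{- 2 \sin{\left(\theta + \frac{\pi}{6} \right)} + 3 \cos{\left(3 \theta \right)} - 3}{3}] = 3 \sin{\left(3 \theta \right)} + \frac{2 \cos{\left(\theta + \frac{\pi}{6} \right)}}{3} = G'(\theta).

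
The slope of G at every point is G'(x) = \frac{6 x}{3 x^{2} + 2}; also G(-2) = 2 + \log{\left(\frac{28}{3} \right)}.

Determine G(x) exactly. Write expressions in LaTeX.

G'(x) matches the chain-rule pattern g'(h)*h' with inner function h(x) = 2 x^{2} + \frac{4}{3}; substituting u = h(x) collapses the integral.
A general antiderivative is \log{\left(2 x^{2} + \frac{4}{3} \right)} + C.
The condition gives C = 2 + \log{\left(\frac{28}{3} \right)} - (\log{\left(\frac{28}{3} \right)}) = 2.
So G(x) = \log{\left(2 x^{2} + \frac{4}{3} \right)} + 2.
Check: d/dx[\log{\left(2 x^{2} + \frac{4}{3} \right)} + 2] = \frac{6 x}{3 x^{2} + 2} = G'(x).

G(x) = \log{\left(2 x^{2} + \frac{4}{3} \right)} + 2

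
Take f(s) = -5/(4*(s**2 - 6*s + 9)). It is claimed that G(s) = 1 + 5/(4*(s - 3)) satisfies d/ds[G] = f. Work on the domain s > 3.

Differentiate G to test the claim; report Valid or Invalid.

d/ds[G] = -5/(4*s**2 - 24*s + 36)
This equals f(s) exactly, so the claim holds.

Valid: G'(s) = f(s).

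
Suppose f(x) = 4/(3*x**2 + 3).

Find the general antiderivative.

F(x) = 4*atan(x)/3 + C

Check any antiderivative F(x) by computing F'(x) and comparing it with f(x).
Check: d/dx[4*atan(x)/3] = 4/(3*x**2 + 3) = f(x).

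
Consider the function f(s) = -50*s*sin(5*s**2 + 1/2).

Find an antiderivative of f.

An antiderivative is F(s) = 5*cos(5*s**2 + 1/2).

The substitution u = 5*s**2 + 1/2 works: f is exactly (dF/du)*(du/ds) for that inner function.
Check: d/ds[5*cos(5*s**2 + 1/2)] = -50*s*sin(5*s**2 + 1/2) = f(s).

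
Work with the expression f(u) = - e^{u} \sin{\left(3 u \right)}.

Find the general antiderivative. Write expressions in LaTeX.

For F(u) to be correct the identity F'(u) - f(u) = 0 must hold.
Check: d/du[- \frac{e^{u} \sin{\left(3 u \right)}}{10} + \frac{3 e^{u} \cos{\left(3 u \right)}}{10}] = - e^{u} \sin{\left(3 u \right)} = f(u).

F(u) = - \frac{e^{u} \sin{\left(3 u \right)}}{10} + \frac{3 e^{u} \cos{\left(3 u \right)}}{10} + C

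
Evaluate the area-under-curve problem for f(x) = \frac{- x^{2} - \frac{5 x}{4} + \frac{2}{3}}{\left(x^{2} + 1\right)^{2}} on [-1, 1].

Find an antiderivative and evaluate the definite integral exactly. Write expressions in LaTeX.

Antiderivative: F(x) = - \frac{- 20 x - 15}{24 x^{2} + 24} - \frac{\operatorname{atan}{\left(x \right)}}{6}; value = \frac{5}{6} - \frac{\pi}{12}

For F(x) to be correct the identity F'(x) - f(x) = 0 must hold.
F(x) = - \frac{- 20 x - 15}{24 x^{2} + 24} - \frac{\operatorname{atan}{\left(x \right)}}{6} is an antiderivative of f.
Check: d/dx[- \frac{- 20 x - 15}{24 x^{2} + 24} - \frac{\operatorname{atan}{\left(x \right)}}{6}] = \frac{- 12 x^{2} - 15 x + 8}{12 x^{4} + 24 x^{2} + 12}, which equals f(x).
F(1) = \frac{35}{48} - \frac{\pi}{24}; F(-1) = - \frac{5}{48} + \frac{\pi}{24}.
Integral = F(1) - F(-1) = \frac{5}{6} - \frac{\pi}{12}.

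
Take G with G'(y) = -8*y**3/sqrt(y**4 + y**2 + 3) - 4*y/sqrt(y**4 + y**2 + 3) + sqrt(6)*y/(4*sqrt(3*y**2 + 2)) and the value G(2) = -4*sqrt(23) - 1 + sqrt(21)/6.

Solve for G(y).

The integrand splits into summands that can be handled one at a time.
A general antiderivative is sqrt(y**2/2 + 1/3)/2 - 4*sqrt(y**4 + y**2 + 3) + C.
The condition gives C = -4*sqrt(23) - 1 + sqrt(21)/6 - (-4*sqrt(23) + sqrt(21)/6) = -1.
So G(y) = sqrt(y**2/2 + 1/3)/2 - 4*sqrt(y**4 + y**2 + 3) - 1.
Check: d/dy[sqrt(y**2/2 + 1/3)/2 - 4*sqrt(y**4 + y**2 + 3) - 1] = (-32*y**3*sqrt(3*y**2 + 2) - 16*y*sqrt(3*y**2 + 2) + sqrt(6)*y*sqrt(y**4 + y**2 + 3))/(4*sqrt(3*y**2 + 2)*sqrt(y**4 + y**2 + 3)), which equals G'(y).

G(y) = sqrt(y**2/2 + 1/3)/2 - 4*sqrt(y**4 + y**2 + 3) - 1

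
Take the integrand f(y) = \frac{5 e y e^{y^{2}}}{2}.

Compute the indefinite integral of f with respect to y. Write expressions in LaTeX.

The substitution u = y^{2} + 1 works: f is exactly (dF/du)*(du/dy) for that inner function.
Check: d/dy[\frac{5 e^{y^{2} + 1}}{4}] = \frac{5 e y e^{y^{2}}}{2} = f(y).

F(y) = \frac{5 e^{y^{2} + 1}}{4} + C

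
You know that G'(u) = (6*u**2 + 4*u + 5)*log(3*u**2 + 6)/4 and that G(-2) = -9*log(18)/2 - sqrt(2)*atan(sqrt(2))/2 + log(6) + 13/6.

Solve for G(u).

G(u) = u**3*log(3*u**2 + 6)/2 - u**3/3 + u**2*log(3*u**2 + 6)/2 - u**2/2 + 5*u*log(3*u**2 + 6)/4 - u/2 + log(u**2 + 2) + sqrt(2)*atan(sqrt(2)*u/2)/2 + 1/2

Recover the given G'(u) by differentiating a candidate G(u); any mismatch rules it out.
A general antiderivative is -u**3/3 - u**2/2 - u/2 + (u**3/2 + u**2/2 + 5*u/4)*log(3*u**2 + 6) + log(u**2 + 2) + sqrt(2)*atan(sqrt(2)*u/2)/2 + C.
The condition gives C = -9*log(18)/2 - sqrt(2)*atan(sqrt(2))/2 + log(6) + 13/6 - (-9*log(18)/2 - sqrt(2)*atan(sqrt(2))/2 + 5/3 + log(6)) = 1/2.
So G(u) = u**3*log(3*u**2 + 6)/2 - u**3/3 + u**2*log(3*u**2 + 6)/2 - u**2/2 + 5*u*log(3*u**2 + 6)/4 - u/2 + log(u**2 + 2) + sqrt(2)*atan(sqrt(2)*u/2)/2 + 1/2.
Check: d/du[u**3*log(3*u**2 + 6)/2 - u**3/3 + u**2*log(3*u**2 + 6)/2 - u**2/2 + 5*u*log(3*u**2 + 6)/4 - u/2 + log(u**2 + 2) + sqrt(2)*atan(sqrt(2)*u/2)/2 + 1/2] = 3*u**2*log(u**2 + 2)/2 + 3*u**2*log(3)/2 + u*log(u**2 + 2) + u*log(3) + 5*log(u**2 + 2)/4 + 5*log(3)/4, which equals G'(u).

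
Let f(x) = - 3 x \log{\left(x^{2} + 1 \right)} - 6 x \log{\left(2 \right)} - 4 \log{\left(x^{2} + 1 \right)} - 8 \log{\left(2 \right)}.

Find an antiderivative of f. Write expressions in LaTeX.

The integrand splits into summands that can be handled one at a time.
Check: d/dx[- \frac{3 x^{2} \log{\left(4 x^{2} + 4 \right)}}{2} + \frac{3 x^{2}}{2} - 4 x \log{\left(4 x^{2} + 4 \right)} + 8 x - \frac{3 \log{\left(x^{2} + 1 \right)}}{2} - 8 \operatorname{atan}{\left(x \right)}] = - 3 x \log{\left(x^{2} + 1 \right)} - 6 x \log{\left(2 \right)} - 4 \log{\left(x^{2} + 1 \right)} - 8 \log{\left(2 \right)} = f(x).

An antiderivative is F(x) = - \frac{3 x^{2} \log{\left(4 x^{2} + 4 \right)}}{2} + \frac{3 x^{2}}{2} - 4 x \log{\left(4 x^{2} + 4 \right)} + 8 x - \frac{3 \log{\left(x^{2} + 1 \right)}}{2} - 8 \operatorname{atan}{\left(x \right)}.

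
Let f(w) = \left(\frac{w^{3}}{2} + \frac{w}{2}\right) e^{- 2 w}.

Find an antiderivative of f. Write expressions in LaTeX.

An antiderivative is F(w) = - \frac{\left(4 w^{3} + 6 w^{2} + 10 w + 5\right) e^{- 2 w}}{16}.

Recognize the product-rule pattern: f = u'v + uv' with u = - \frac{w^{3}}{4} - \frac{3 w^{2}}{8} - \frac{5 w}{8} - \frac{5}{16}, v = e^{- 2 w}, so integration by parts undoes it.
Check: d/dw[- \frac{\left(4 w^{3} + 6 w^{2} + 10 w + 5\right) e^{- 2 w}}{16}] = \frac{\left(w^{3} + w\right) e^{- 2 w}}{2}, which equals f(w).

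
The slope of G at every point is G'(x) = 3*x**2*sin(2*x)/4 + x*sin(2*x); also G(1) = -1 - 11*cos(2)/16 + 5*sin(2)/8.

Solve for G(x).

G(x) = (-6*x**2*cos(2*x) + 6*x*sin(2*x) - 8*x*cos(2*x) + 4*sin(2*x) + 3*cos(2*x) - 16)/16

The integrand splits into summands that can be handled one at a time.
A general antiderivative is -3*x**2*cos(2*x)/8 + 3*x*sin(2*x)/8 - x*cos(2*x)/2 + sin(2*x)/4 + 3*cos(2*x)/16 + C.
The condition gives C = -1 - 11*cos(2)/16 + 5*sin(2)/8 - (-11*cos(2)/16 + 5*sin(2)/8) = -1.
So G(x) = (-6*x**2*cos(2*x) + 6*x*sin(2*x) - 8*x*cos(2*x) + 4*sin(2*x) + 3*cos(2*x) - 16)/16.
Check: d/dx[(-6*x**2*cos(2*x) + 6*x*sin(2*x) - 8*x*cos(2*x) + 4*sin(2*x) + 3*cos(2*x) - 16)/16] = 3*x**2*sin(2*x)/4 + x*sin(2*x) = G'(x).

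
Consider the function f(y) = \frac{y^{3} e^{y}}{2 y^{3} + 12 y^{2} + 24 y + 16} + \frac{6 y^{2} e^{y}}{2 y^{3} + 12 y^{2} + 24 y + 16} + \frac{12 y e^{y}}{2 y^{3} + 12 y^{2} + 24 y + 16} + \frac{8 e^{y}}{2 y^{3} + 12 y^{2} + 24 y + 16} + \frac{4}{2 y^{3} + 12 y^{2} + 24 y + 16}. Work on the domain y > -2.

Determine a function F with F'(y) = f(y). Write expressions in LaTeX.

The integrand splits into summands that can be handled one at a time.
Check: d/dy[\frac{y^{2} e^{y} + 4 y e^{y} + 4 e^{y} - 2}{2 \left(y + 2\right)^{2}}] = \frac{y^{3} e^{y} + 6 y^{2} e^{y} + 12 y e^{y} + 8 e^{y} + 4}{2 y^{3} + 12 y^{2} + 24 y + 16}, which equals f(y).

An antiderivative is F(y) = \frac{y^{2} e^{y} + 4 y e^{y} + 4 e^{y} - 2}{2 \left(y + 2\right)^{2}}.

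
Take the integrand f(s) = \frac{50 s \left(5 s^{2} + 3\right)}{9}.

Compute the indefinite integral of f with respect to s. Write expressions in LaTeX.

f matches the chain-rule pattern g'(h)*h' with inner function h(s) = - \frac{5 s^{2}}{3} - 1; substituting u = h(s) collapses the integral.
Check: d/ds[\frac{5 \left(- \frac{5 s^{2}}{3} - 1\right)^{2}}{2}] = \frac{250 s^{3}}{9} + \frac{50 s}{3}, which equals f(s).

F(s) = \frac{5 \left(- \frac{5 s^{2}}{3} - 1\right)^{2}}{2} + C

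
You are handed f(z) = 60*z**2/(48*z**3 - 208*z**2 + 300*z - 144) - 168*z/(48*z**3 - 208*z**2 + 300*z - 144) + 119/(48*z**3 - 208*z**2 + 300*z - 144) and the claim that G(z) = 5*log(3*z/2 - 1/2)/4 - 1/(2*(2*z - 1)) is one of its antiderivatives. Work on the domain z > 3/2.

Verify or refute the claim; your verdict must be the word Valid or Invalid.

d/dz[G] = (60*z**2 - 48*z + 11)/(48*z**3 - 64*z**2 + 28*z - 4)
d/dz[G] - f(z) = (-720*z**4 + 2592*z**3 - 3192*z**2 + 1552*z - 277)/(576*z**6 - 3264*z**5 + 7264*z**4 - 8032*z**3 + 4612*z**2 - 1308*z + 144) != 0.

Invalid: d/dz[G] - f = (-720*z**4 + 2592*z**3 - 3192*z**2 + 1552*z - 277)/(576*z**6 - 3264*z**5 + 7264*z**4 - 8032*z**3 + 4612*z**2 - 1308*z + 144), which is not 0.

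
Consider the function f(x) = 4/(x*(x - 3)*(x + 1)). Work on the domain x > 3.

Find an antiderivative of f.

An antiderivative is F(x) = -4*log(x)/3 + log(x - 3)/3 + log(x + 1).

Factor the denominator (x*(x - 3)*(x + 1)) and decompose: f = 1/(x + 1) + 1/(3*(x - 3)) - 4/(3*x); each piece integrates to a log, atan, or power term.
Check: d/dx[-4*log(x)/3 + log(x - 3)/3 + log(x + 1)] = 4/(x**3 - 2*x**2 - 3*x), which equals f(x).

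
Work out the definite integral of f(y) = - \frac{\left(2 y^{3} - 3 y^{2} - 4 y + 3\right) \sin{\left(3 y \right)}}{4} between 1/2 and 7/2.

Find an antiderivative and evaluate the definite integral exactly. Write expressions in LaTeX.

Antiderivative: F(y) = \frac{18 y^{3} \cos{\left(3 y \right)} - 18 y^{2} \sin{\left(3 y \right)} - 27 y^{2} \cos{\left(3 y \right)} + 18 y \sin{\left(3 y \right)} - 48 y \cos{\left(3 y \right)} + 16 \sin{\left(3 y \right)} + 33 \cos{\left(3 y \right)}}{108}; value = \frac{17 \cos{\left(\frac{21}{2} \right)}}{6} - \frac{41 \sin{\left(\frac{3}{2} \right)}}{216} - \frac{\cos{\left(\frac{3}{2} \right)}}{24} - \frac{283 \sin{\left(\frac{21}{2} \right)}}{216}

Recover f(y) by differentiating a candidate F(y); any mismatch rules it out.
F(y) = \frac{18 y^{3} \cos{\left(3 y \right)} - 18 y^{2} \sin{\left(3 y \right)} - 27 y^{2} \cos{\left(3 y \right)} + 18 y \sin{\left(3 y \right)} - 48 y \cos{\left(3 y \right)} + 16 \sin{\left(3 y \right)} + 33 \cos{\left(3 y \right)}}{108} is an antiderivative of f.
Check: d/dy[\frac{18 y^{3} \cos{\left(3 y \right)} - 18 y^{2} \sin{\left(3 y \right)} - 27 y^{2} \cos{\left(3 y \right)} + 18 y \sin{\left(3 y \right)} - 48 y \cos{\left(3 y \right)} + 16 \sin{\left(3 y \right)} + 33 \cos{\left(3 y \right)}}{108}] = - \frac{y^{3} \sin{\left(3 y \right)}}{2} + \frac{3 y^{2} \sin{\left(3 y \right)}}{4} + y \sin{\left(3 y \right)} - \frac{3 \sin{\left(3 y \right)}}{4}, which equals f(y).
F(7/2) = \frac{17 \cos{\left(\frac{21}{2} \right)}}{6} - \frac{283 \sin{\left(\frac{21}{2} \right)}}{216}; F(1/2) = \frac{\cos{\left(\frac{3}{2} \right)}}{24} + \frac{41 \sin{\left(\frac{3}{2} \right)}}{216}.
Integral = F(7/2) - F(1/2) = \frac{17 \cos{\left(\frac{21}{2} \right)}}{6} - \frac{41 \sin{\left(\frac{3}{2} \right)}}{216} - \frac{\cos{\left(\frac{3}{2} \right)}}{24} - \frac{283 \sin{\left(\frac{21}{2} \right)}}{216}.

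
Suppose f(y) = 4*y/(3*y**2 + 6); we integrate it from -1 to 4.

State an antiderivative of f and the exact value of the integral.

Antiderivative: F(y) = 2*log(y**2 + 2)/3; value = -2*log(3)/3 + 2*log(18)/3

f matches the chain-rule pattern g'(h)*h' with inner function h(y) = y**2 + 2; substituting u = h(y) collapses the integral.
F(y) = 2*log(y**2 + 2)/3 is an antiderivative of f.
Check: d/dy[2*log(y**2 + 2)/3] = 4*y/(3*y**2 + 6) = f(y).
F(4) = 2*log(18)/3; F(-1) = 2*log(3)/3.
Integral = F(4) - F(-1) = -2*log(3)/3 + 2*log(18)/3.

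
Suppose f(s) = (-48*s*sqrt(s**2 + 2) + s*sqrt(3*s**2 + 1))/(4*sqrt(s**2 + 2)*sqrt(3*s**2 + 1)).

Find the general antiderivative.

F(s) = sqrt(s**2 + 2)/4 - 4*sqrt(3*s**2 + 1) + C

Recover f(s) by differentiating a candidate F(s); any mismatch rules it out.
Check: d/ds[sqrt(s**2 + 2)/4 - 4*sqrt(3*s**2 + 1)] = (-48*s*sqrt(s**2 + 2) + s*sqrt(3*s**2 + 1))/(4*sqrt(s**2 + 2)*sqrt(3*s**2 + 1)) = f(s).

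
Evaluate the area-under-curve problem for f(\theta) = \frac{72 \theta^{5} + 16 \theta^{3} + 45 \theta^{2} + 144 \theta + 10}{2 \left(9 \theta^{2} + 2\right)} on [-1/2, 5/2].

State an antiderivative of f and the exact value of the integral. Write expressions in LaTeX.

Any candidate F(\theta) must reproduce f(\theta) exactly when differentiated.
F(\theta) = \theta^{4} + \frac{5 \theta}{2} + 4 \log{\left(\frac{3 \theta^{2}}{2} + \frac{1}{3} \right)} is an antiderivative of f.
Check: d/d\theta[\theta^{4} + \frac{5 \theta}{2} + 4 \log{\left(\frac{3 \theta^{2}}{2} + \frac{1}{3} \right)}] = \frac{72 \theta^{5} + 16 \theta^{3} + 45 \theta^{2} + 144 \theta + 10}{18 \theta^{2} + 4}, which equals f(\theta).
F(5/2) = 4 \log{\left(\frac{233}{24} \right)} + \frac{725}{16}; F(-1/2) = 4 \log{\left(\frac{17}{24} \right)} - \frac{19}{16}.
Integral = F(5/2) - F(-1/2) = - 4 \log{\left(\frac{17}{24} \right)} + 4 \log{\left(\frac{233}{24} \right)} + \frac{93}{2}.

Antiderivative: F(\theta) = \theta^{4} + \frac{5 \theta}{2} + 4 \log{\left(\frac{3 \theta^{2}}{2} + \frac{1}{3} \right)}; value = - 4 \log{\left(\frac{17}{24} \right)} + 4 \log{\left(\frac{233}{24} \right)} + \frac{93}{2}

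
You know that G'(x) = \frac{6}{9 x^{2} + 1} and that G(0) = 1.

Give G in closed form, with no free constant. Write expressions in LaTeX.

G(x) = 2 \operatorname{atan}{\left(3 x \right)} + 1

A first test for any G(x): its x-derivative must equal the given G'(x).
A general antiderivative is 2 \operatorname{atan}{\left(3 x \right)} + C.
The condition gives C = 1 - (0) = 1.
So G(x) = 2 \operatorname{atan}{\left(3 x \right)} + 1.
Check: d/dx[2 \operatorname{atan}{\left(3 x \right)} + 1] = \frac{6}{9 x^{2} + 1} = G'(x).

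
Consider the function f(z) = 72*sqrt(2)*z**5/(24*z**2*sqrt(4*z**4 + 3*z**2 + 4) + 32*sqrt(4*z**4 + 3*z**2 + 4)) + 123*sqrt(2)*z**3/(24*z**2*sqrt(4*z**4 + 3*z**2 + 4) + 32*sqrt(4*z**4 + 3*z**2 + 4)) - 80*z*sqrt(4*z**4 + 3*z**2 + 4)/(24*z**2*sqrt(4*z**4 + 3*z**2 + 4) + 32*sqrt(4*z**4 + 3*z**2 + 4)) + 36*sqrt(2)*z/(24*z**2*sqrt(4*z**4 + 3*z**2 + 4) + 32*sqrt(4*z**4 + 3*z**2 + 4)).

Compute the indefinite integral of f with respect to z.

Integrate term by term and add the pieces.
Check: d/dz[-(-9*sqrt(2)*sqrt(4*z**4 + 3*z**2 + 4) + 40*log(3*z**2 + 4))/24] = (72*sqrt(2)*z**5 + 123*sqrt(2)*z**3 - 80*z*sqrt(4*z**4 + 3*z**2 + 4) + 36*sqrt(2)*z)/(24*z**2*sqrt(4*z**4 + 3*z**2 + 4) + 32*sqrt(4*z**4 + 3*z**2 + 4)), which equals f(z).

F(z) = -(-9*sqrt(2)*sqrt(4*z**4 + 3*z**2 + 4) + 40*log(3*z**2 + 4))/24 + C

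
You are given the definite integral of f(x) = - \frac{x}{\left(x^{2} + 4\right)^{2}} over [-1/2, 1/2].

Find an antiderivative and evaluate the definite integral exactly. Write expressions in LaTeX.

f matches the chain-rule pattern g'(h)*h' with inner function h(x) = 2 x^{2} + 8; substituting u = h(x) collapses the integral.
F(x) = \frac{1}{2 x^{2} + 8} is an antiderivative of f.
Check: d/dx[\frac{1}{2 x^{2} + 8}] = - \frac{x}{x^{4} + 8 x^{2} + 16}, which equals f(x).
F(1/2) = \frac{2}{17}; F(-1/2) = \frac{2}{17}.
Integral = F(1/2) - F(-1/2) = 0.

Antiderivative: F(x) = \frac{1}{2 x^{2} + 8}; value = 0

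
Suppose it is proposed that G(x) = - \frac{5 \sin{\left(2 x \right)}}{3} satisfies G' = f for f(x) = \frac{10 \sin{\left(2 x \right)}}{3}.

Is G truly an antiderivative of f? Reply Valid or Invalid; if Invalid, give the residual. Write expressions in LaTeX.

Invalid: d/dx[G] - f = - \frac{10 \sin{\left(2 x \right)}}{3} - \frac{10 \cos{\left(2 x \right)}}{3}, which is not 0.

d/dx[G] = - \frac{10 \cos{\left(2 x \right)}}{3}
d/dx[G] - f(x) = - \frac{10 \sin{\left(2 x \right)}}{3} - \frac{10 \cos{\left(2 x \right)}}{3} != 0.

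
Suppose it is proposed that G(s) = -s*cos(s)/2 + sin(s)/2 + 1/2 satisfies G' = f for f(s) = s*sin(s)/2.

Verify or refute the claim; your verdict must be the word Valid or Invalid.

Valid - differentiating G returns exactly f.

d/ds[G] = s*sin(s)/2
This equals f(s) exactly, so the claim holds.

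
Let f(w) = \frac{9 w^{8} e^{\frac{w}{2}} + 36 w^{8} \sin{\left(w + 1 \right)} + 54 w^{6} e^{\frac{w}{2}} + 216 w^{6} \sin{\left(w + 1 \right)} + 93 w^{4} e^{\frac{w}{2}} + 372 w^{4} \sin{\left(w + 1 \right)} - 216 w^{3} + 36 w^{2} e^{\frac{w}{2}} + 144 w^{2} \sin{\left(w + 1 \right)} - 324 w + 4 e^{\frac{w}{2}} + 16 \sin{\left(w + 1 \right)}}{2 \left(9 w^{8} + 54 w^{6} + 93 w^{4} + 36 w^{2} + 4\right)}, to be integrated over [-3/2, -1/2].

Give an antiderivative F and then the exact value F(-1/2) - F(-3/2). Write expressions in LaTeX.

Any candidate F(w) must reproduce f(w) exactly when differentiated.
F(w) = e^{\frac{w}{2}} - 2 \cos{\left(w + 1 \right)} + \frac{3}{w^{4} + 3 w^{2} + \frac{2}{3}} is an antiderivative of f.
Check: d/dw[e^{\frac{w}{2}} - 2 \cos{\left(w + 1 \right)} + \frac{3}{w^{4} + 3 w^{2} + \frac{2}{3}}] = \frac{9 w^{8} e^{\frac{w}{2}} + 36 w^{8} \sin{\left(w + 1 \right)} + 54 w^{6} e^{\frac{w}{2}} + 216 w^{6} \sin{\left(w + 1 \right)} + 93 w^{4} e^{\frac{w}{2}} + 372 w^{4} \sin{\left(w + 1 \right)} - 216 w^{3} + 36 w^{2} e^{\frac{w}{2}} + 144 w^{2} \sin{\left(w + 1 \right)} - 324 w + 4 e^{\frac{w}{2}} + 16 \sin{\left(w + 1 \right)}}{18 w^{8} + 108 w^{6} + 186 w^{4} + 72 w^{2} + 8}, which equals f(w).
F(-1/2) = - 2 \cos{\left(\frac{1}{2} \right)} + e^{- \frac{1}{4}} + \frac{144}{71}; F(-3/2) = - 2 \cos{\left(\frac{1}{2} \right)} + \frac{144}{599} + e^{- \frac{3}{4}}.
Integral = F(-1/2) - F(-3/2) = - \frac{1}{e^{\frac{3}{4}}} + e^{- \frac{1}{4}} + \frac{76032}{42529}.

Antiderivative: F(w) = e^{\frac{w}{2}} - 2 \cos{\left(w + 1 \right)} + \frac{3}{w^{4} + 3 w^{2} + \frac{2}{3}}; value = - \frac{1}{e^{\frac{3}{4}}} + e^{- \frac{1}{4}} + \frac{76032}{42529}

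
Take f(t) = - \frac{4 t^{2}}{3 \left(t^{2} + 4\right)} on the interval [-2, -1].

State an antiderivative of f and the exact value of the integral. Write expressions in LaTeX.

Antiderivative: F(t) = - \frac{4 t}{3} + \frac{8 \operatorname{atan}{\left(\frac{t}{2} \right)}}{3}; value = - \frac{4}{3} - \frac{8 \operatorname{atan}{\left(\frac{1}{2} \right)}}{3} + \frac{2 \pi}{3}

A first test for any F(t): its t-derivative must equal f(t) identically.
F(t) = - \frac{4 t}{3} + \frac{8 \operatorname{atan}{\left(\frac{t}{2} \right)}}{3} is an antiderivative of f.
Check: d/dt[- \frac{4 t}{3} + \frac{8 \operatorname{atan}{\left(\frac{t}{2} \right)}}{3}] = - \frac{4 t^{2}}{3 t^{2} + 12}, which equals f(t).
F(-1) = \frac{4}{3} - \frac{8 \operatorname{atan}{\left(\frac{1}{2} \right)}}{3}; F(-2) = \frac{8}{3} - \frac{2 \pi}{3}.
Integral = F(-1) - F(-2) = - \frac{4}{3} - \frac{8 \operatorname{atan}{\left(\frac{1}{2} \right)}}{3} + \frac{2 \pi}{3}.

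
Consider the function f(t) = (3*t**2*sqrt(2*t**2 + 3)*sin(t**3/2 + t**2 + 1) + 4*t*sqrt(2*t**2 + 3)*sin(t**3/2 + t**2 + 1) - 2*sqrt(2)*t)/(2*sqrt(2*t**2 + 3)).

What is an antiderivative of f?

For F(t) to be correct the identity F'(t) - f(t) = 0 must hold.
Check: d/dt[-sqrt(4*t**2 + 6)/2 - cos(t**3/2 + t**2 + 1)] = (3*t**2*sqrt(2*t**2 + 3)*sin(t**3/2 + t**2 + 1) + 4*t*sqrt(2*t**2 + 3)*sin(t**3/2 + t**2 + 1) - 2*sqrt(2)*t)/(2*sqrt(2*t**2 + 3)) = f(t).

An antiderivative is F(t) = -sqrt(4*t**2 + 6)/2 - cos(t**3/2 + t**2 + 1).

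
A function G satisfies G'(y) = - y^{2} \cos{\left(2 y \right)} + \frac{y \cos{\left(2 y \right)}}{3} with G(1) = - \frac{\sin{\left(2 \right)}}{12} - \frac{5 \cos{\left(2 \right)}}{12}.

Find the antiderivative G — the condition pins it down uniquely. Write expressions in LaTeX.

Integrate term by term and add the pieces.
A general antiderivative is - \frac{y^{2} \sin{\left(2 y \right)}}{2} + \frac{y \sin{\left(2 y \right)}}{6} - \frac{y \cos{\left(2 y \right)}}{2} + \frac{\sin{\left(2 y \right)}}{4} + \frac{\cos{\left(2 y \right)}}{12} + C.
The condition gives C = - \frac{\sin{\left(2 \right)}}{12} - \frac{5 \cos{\left(2 \right)}}{12} - (- \frac{\sin{\left(2 \right)}}{12} - \frac{5 \cos{\left(2 \right)}}{12}) = 0.
So G(y) = - \frac{y^{2} \sin{\left(2 y \right)}}{2} + \frac{y \sin{\left(2 y \right)}}{6} - \frac{y \cos{\left(2 y \right)}}{2} + \frac{\sin{\left(2 y \right)}}{4} + \frac{\cos{\left(2 y \right)}}{12}.
Check: d/dy[- \frac{y^{2} \sin{\left(2 y \right)}}{2} + \frac{y \sin{\left(2 y \right)}}{6} - \frac{y \cos{\left(2 y \right)}}{2} + \frac{\sin{\left(2 y \right)}}{4} + \frac{\cos{\left(2 y \right)}}{12}] = - y^{2} \cos{\left(2 y \right)} + \frac{y \cos{\left(2 y \right)}}{3} = G'(y).

G(y) = - \frac{y^{2} \sin{\left(2 y \right)}}{2} + \frac{y \sin{\left(2 y \right)}}{6} - \frac{y \cos{\left(2 y \right)}}{2} + \frac{\sin{\left(2 y \right)}}{4} + \frac{\cos{\left(2 y \right)}}{12}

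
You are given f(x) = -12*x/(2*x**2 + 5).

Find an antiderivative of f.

The substitution u = x**2 + 5/2 works: f is exactly (dF/du)*(du/dx) for that inner function.
Check: d/dx[-3*log(x**2 + 5/2)] = -12*x/(2*x**2 + 5) = f(x).

An antiderivative is F(x) = -3*log(x**2 + 5/2).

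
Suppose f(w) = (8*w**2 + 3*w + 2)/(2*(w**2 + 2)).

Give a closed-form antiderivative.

An antiderivative is F(w) = 4*w + 3*log(w**2 + 2)/4 - 7*sqrt(2)*atan(sqrt(2)*w/2)/2.

Whatever form F(w) takes, F'(w) = f(w) is non-negotiable.
Check: d/dw[4*w + 3*log(w**2 + 2)/4 - 7*sqrt(2)*atan(sqrt(2)*w/2)/2] = (8*w**2 + 3*w + 2)/(2*w**2 + 4), which equals f(w).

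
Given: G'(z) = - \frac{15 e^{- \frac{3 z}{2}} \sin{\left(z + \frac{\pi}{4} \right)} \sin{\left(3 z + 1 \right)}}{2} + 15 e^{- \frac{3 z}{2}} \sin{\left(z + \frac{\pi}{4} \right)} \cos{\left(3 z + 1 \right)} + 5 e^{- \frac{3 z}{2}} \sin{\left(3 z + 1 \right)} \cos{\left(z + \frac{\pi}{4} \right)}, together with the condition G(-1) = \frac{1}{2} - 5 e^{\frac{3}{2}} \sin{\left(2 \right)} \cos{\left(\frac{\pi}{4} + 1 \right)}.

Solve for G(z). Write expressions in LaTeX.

The integrand splits into summands that can be handled one at a time.
A general antiderivative is 5 e^{- \frac{3 z}{2}} \sin{\left(z + \frac{\pi}{4} \right)} \sin{\left(3 z + 1 \right)} + C.
The condition gives C = \frac{1}{2} - 5 e^{\frac{3}{2}} \sin{\left(2 \right)} \cos{\left(\frac{\pi}{4} + 1 \right)} - (- 5 e^{\frac{3}{2}} \sin{\left(2 \right)} \cos{\left(\frac{\pi}{4} + 1 \right)}) = \frac{1}{2}.
So G(z) = \frac{1}{2} + 5 e^{- \frac{3 z}{2}} \sin{\left(z + \frac{\pi}{4} \right)} \sin{\left(3 z + 1 \right)}.
Check: d/dz[\frac{1}{2} + 5 e^{- \frac{3 z}{2}} \sin{\left(z + \frac{\pi}{4} \right)} \sin{\left(3 z + 1 \right)}] = \frac{\left(- 15 \sin{\left(z + \frac{\pi}{4} \right)} \sin{\left(3 z + 1 \right)} + 30 \sin{\left(z + \frac{\pi}{4} \right)} \cos{\left(3 z + 1 \right)} + 10 \sin{\left(3 z + 1 \right)} \cos{\left(z + \frac{\pi}{4} \right)}\right) e^{- \frac{3 z}{2}}}{2}, which equals G'(z).

G(z) = \frac{1}{2} + 5 e^{- \frac{3 z}{2}} \sin{\left(z + \frac{\pi}{4} \right)} \sin{\left(3 z + 1 \right)}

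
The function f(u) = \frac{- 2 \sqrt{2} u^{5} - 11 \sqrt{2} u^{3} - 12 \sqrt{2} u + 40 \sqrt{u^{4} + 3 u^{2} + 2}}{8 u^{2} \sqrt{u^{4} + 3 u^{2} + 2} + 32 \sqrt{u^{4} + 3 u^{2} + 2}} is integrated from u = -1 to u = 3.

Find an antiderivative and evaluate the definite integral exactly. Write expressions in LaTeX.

A first test for any F(u): its u-derivative must equal f(u) identically.
F(u) = - \frac{\sqrt{\frac{u^{4}}{2} + \frac{3 u^{2}}{2} + 1}}{4} + \frac{5 \operatorname{atan}{\left(\frac{u}{2} \right)}}{2} is an antiderivative of f.
Check: d/du[- \frac{\sqrt{\frac{u^{4}}{2} + \frac{3 u^{2}}{2} + 1}}{4} + \frac{5 \operatorname{atan}{\left(\frac{u}{2} \right)}}{2}] = \frac{- 2 \sqrt{2} u^{5} - 11 \sqrt{2} u^{3} - 12 \sqrt{2} u + 40 \sqrt{u^{4} + 3 u^{2} + 2}}{8 u^{2} \sqrt{u^{4} + 3 u^{2} + 2} + 32 \sqrt{u^{4} + 3 u^{2} + 2}} = f(u).
F(3) = - \frac{\sqrt{55}}{4} + \frac{5 \operatorname{atan}{\left(\frac{3}{2} \right)}}{2}; F(-1) = - \frac{5 \operatorname{atan}{\left(\frac{1}{2} \right)}}{2} - \frac{\sqrt{3}}{4}.
Integral = F(3) - F(-1) = - \frac{\sqrt{55}}{4} + \frac{\sqrt{3}}{4} + \frac{5 \operatorname{atan}{\left(\frac{1}{2} \right)}}{2} + \frac{5 \operatorname{atan}{\left(\frac{3}{2} \right)}}{2}.

Antiderivative: F(u) = - \frac{\sqrt{\frac{u^{4}}{2} + \frac{3 u^{2}}{2} + 1}}{4} + \frac{5 \operatorname{atan}{\left(\frac{u}{2} \right)}}{2}; value = - \frac{\sqrt{55}}{4} + \frac{\sqrt{3}}{4} + \frac{5 \operatorname{atan}{\left(\frac{1}{2} \right)}}{2} + \frac{5 \operatorname{atan}{\left(\frac{3}{2} \right)}}{2}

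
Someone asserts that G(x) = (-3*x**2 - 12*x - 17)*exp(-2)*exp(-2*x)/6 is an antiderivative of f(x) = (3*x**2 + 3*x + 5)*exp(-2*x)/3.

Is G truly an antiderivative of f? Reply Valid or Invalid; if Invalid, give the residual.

d/dx[G] = (3*x**2 + 9*x + 11)*exp(-2)*exp(-2*x)/3
d/dx[G] - f(x) = (-3*x**2*exp(2) + 3*x**2 - 3*x*exp(2) + 9*x - 5*exp(2) + 11)*exp(-2)*exp(-2*x)/3 != 0.

Invalid: d/dx[G] - f = (-3*x**2*exp(2) + 3*x**2 - 3*x*exp(2) + 9*x - 5*exp(2) + 11)*exp(-2)*exp(-2*x)/3, which is not 0.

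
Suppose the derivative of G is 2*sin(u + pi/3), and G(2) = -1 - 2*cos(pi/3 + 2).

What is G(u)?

A first test for any G(u): its u-derivative must equal the given G'(u).
A general antiderivative is -2*cos(u + pi/3) + C.
The condition gives C = -1 - 2*cos(pi/3 + 2) - (-2*cos(pi/3 + 2)) = -1.
So G(u) = -2*cos(u + pi/3) - 1.
Check: d/du[-2*cos(u + pi/3) - 1] = 2*sin(u + pi/3) = G'(u).

G(u) = -2*cos(u + pi/3) - 1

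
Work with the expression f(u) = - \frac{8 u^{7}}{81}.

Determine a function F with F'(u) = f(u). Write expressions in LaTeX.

A first test for any F(u): its u-derivative must equal f(u) identically.
Check: d/du[- \frac{u^{8}}{81}] = - \frac{8 u^{7}}{81} = f(u).

An antiderivative is F(u) = - \frac{u^{8}}{81}.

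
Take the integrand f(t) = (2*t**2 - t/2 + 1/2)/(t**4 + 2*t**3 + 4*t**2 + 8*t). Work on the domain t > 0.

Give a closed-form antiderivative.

An antiderivative is F(t) = log(t)/16 - 19*log(t + 2)/32 + 17*log(t**2 + 4)/64 + 13*atan(t/2)/32.

Factor the denominator (2*t*(t + 2)*(t**2 + 4)) and decompose: f = (17*t + 26)/(32*(t**2 + 4)) - 19/(32*(t + 2)) + 1/(16*t); each piece integrates to a log, atan, or power term.
Check: d/dt[log(t)/16 - 19*log(t + 2)/32 + 17*log(t**2 + 4)/64 + 13*atan(t/2)/32] = (4*t**2 - t + 1)/(2*t**4 + 4*t**3 + 8*t**2 + 16*t), which equals f(t).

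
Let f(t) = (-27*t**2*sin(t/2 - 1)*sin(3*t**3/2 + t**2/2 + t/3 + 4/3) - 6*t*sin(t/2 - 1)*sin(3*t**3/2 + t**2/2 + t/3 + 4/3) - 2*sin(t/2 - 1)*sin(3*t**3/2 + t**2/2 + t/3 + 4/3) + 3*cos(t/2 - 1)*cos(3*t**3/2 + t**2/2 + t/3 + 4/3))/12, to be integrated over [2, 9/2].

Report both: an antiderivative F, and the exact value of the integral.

Antiderivative: F(t) = sin(t/2 - 1)*cos(3*t**3/2 + t**2/2 + t/3 + 4/3)/2; value = sin(5/4)*cos(7183/48)/2

f has the shape u'v + uv' for u = cos(3*t**3/2 + t**2/2 + t/3 + 4/3)/2 and v = sin(t/2 - 1) — it is the derivative of the product u*v.
F(t) = sin(t/2 - 1)*cos(3*t**3/2 + t**2/2 + t/3 + 4/3)/2 is an antiderivative of f.
Check: d/dt[sin(t/2 - 1)*cos(3*t**3/2 + t**2/2 + t/3 + 4/3)/2] = -9*t**2*sin(t/2 - 1)*sin(3*t**3/2 + t**2/2 + t/3 + 4/3)/4 - t*sin(t/2 - 1)*sin(3*t**3/2 + t**2/2 + t/3 + 4/3)/2 - sin(t/2 - 1)*sin(3*t**3/2 + t**2/2 + t/3 + 4/3)/6 + cos(t/2 - 1)*cos(3*t**3/2 + t**2/2 + t/3 + 4/3)/4, which equals f(t).
F(9/2) = sin(5/4)*cos(7183/48)/2; F(2) = 0.
Integral = F(9/2) - F(2) = sin(5/4)*cos(7183/48)/2.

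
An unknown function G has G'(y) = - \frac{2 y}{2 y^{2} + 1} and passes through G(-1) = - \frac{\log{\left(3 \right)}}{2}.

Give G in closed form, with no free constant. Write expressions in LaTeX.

G(y) = - \frac{\log{\left(2 y^{2} + 1 \right)}}{2}

The substitution u = 2 y^{2} + 1 works: G'(y) is exactly (dG/du)*(du/dy) for that inner function.
A general antiderivative is - \frac{\log{\left(2 y^{2} + 1 \right)}}{2} + C.
The condition gives C = - \frac{\log{\left(3 \right)}}{2} - (- \frac{\log{\left(3 \right)}}{2}) = 0.
So G(y) = - \frac{\log{\left(2 y^{2} + 1 \right)}}{2}.
Check: d/dy[- \frac{\log{\left(2 y^{2} + 1 \right)}}{2}] = - \frac{2 y}{2 y^{2} + 1} = G'(y).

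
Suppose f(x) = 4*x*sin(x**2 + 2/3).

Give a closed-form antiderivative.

An antiderivative is F(x) = -2*cos(x**2 + 2/3).

f matches the chain-rule pattern g'(h)*h' with inner function h(x) = x**2 + 2/3; substituting u = h(x) collapses the integral.
Check: d/dx[-2*cos(x**2 + 2/3)] = 4*x*sin(x**2 + 2/3) = f(x).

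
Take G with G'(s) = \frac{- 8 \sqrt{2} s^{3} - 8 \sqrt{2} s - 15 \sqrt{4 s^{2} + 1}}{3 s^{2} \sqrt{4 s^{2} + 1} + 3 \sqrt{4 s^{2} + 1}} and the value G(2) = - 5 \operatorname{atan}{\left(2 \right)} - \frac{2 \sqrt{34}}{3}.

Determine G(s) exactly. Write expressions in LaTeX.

Whatever form G(s) takes, its d/ds must return the stated G'(s).
A general antiderivative is - \frac{4 \sqrt{2 s^{2} + \frac{1}{2}}}{3} - 5 \operatorname{atan}{\left(s \right)} + C.
The condition gives C = - 5 \operatorname{atan}{\left(2 \right)} - \frac{2 \sqrt{34}}{3} - (- 5 \operatorname{atan}{\left(2 \right)} - \frac{2 \sqrt{34}}{3}) = 0.
So G(s) = - \frac{2 \sqrt{2} \sqrt{4 s^{2} + 1} + 15 \operatorname{atan}{\left(s \right)}}{3}.
Check: d/ds[- \frac{2 \sqrt{2} \sqrt{4 s^{2} + 1} + 15 \operatorname{atan}{\left(s \right)}}{3}] = \frac{- 8 \sqrt{2} s^{3} - 8 \sqrt{2} s - 15 \sqrt{4 s^{2} + 1}}{3 s^{2} \sqrt{4 s^{2} + 1} + 3 \sqrt{4 s^{2} + 1}} = G'(s).

G(s) = - \frac{2 \sqrt{2} \sqrt{4 s^{2} + 1} + 15 \operatorname{atan}{\left(s \right)}}{3}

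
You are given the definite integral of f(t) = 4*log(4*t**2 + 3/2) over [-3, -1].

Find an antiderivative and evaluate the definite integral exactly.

Antiderivative: F(t) = 2*(2*t*log(4*t**2 + 3/2) - 4*t + sqrt(6)*atan(2*sqrt(6)*t/3)); value = -16 - 4*log(11/2) - 2*sqrt(6)*atan(2*sqrt(6)/3) + 2*sqrt(6)*atan(2*sqrt(6)) + 12*log(75/2)

Check any antiderivative F(t) by computing F'(t) and comparing it with f(t).
F(t) = 2*(2*t*log(4*t**2 + 3/2) - 4*t + sqrt(6)*atan(2*sqrt(6)*t/3)) is an antiderivative of f.
Check: d/dt[2*(2*t*log(4*t**2 + 3/2) - 4*t + sqrt(6)*atan(2*sqrt(6)*t/3))] = 4*log(4*t**2 + 3/2) = f(t).
F(-1) = -4*log(11/2) - 2*sqrt(6)*atan(2*sqrt(6)/3) + 8; F(-3) = -12*log(75/2) - 2*sqrt(6)*atan(2*sqrt(6)) + 24.
Integral = F(-1) - F(-3) = -16 - 4*log(11/2) - 2*sqrt(6)*atan(2*sqrt(6)/3) + 2*sqrt(6)*atan(2*sqrt(6)) + 12*log(75/2).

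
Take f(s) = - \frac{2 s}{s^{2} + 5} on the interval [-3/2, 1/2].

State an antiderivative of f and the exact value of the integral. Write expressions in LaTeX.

f matches the chain-rule pattern g'(h)*h' with inner function h(s) = \frac{s^{2}}{2} + \frac{5}{2}; substituting u = h(s) collapses the integral.
F(s) = - \log{\left(\frac{s^{2}}{2} + \frac{5}{2} \right)} is an antiderivative of f.
Check: d/ds[- \log{\left(\frac{s^{2}}{2} + \frac{5}{2} \right)}] = - \frac{2 s}{s^{2} + 5} = f(s).
F(1/2) = - \log{\left(\frac{21}{8} \right)}; F(-3/2) = - \log{\left(\frac{29}{8} \right)}.
Integral = F(1/2) - F(-3/2) = - \log{\left(\frac{21}{8} \right)} + \log{\left(\frac{29}{8} \right)}.

Antiderivative: F(s) = - \log{\left(\frac{s^{2}}{2} + \frac{5}{2} \right)}; value = - \log{\left(\frac{21}{8} \right)} + \log{\left(\frac{29}{8} \right)}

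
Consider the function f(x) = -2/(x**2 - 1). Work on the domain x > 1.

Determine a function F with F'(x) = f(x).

The denominator factors as (x - 1)*(x + 1); partial fractions split f into directly integrable pieces: 1/(x + 1) - 1/(x - 1).
Check: d/dx[-log(x - 1) + log(x + 1)] = -2/(x**2 - 1) = f(x).

An antiderivative is F(x) = -log(x - 1) + log(x + 1).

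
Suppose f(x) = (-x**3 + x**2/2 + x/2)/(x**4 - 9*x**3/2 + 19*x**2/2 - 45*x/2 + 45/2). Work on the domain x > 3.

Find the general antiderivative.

Factor the denominator ((x - 3)*(2*x - 3)*(x**2 + 5)) and decompose: f = -(4*x + 35)/(29*(x**2 + 5)) + 8/(29*(2*x - 3)) - 1/(x - 3); each piece integrates to a log, atan, or power term.
Check: d/dx[(-29*log(x - 3) + 4*log(x - 3/2) - 2*log(x**2 + 5) - 7*sqrt(5)*atan(sqrt(5)*x/5))/29] = (-2*x**3 + x**2 + x)/(2*x**4 - 9*x**3 + 19*x**2 - 45*x + 45), which equals f(x).

F(x) = (-29*log(x - 3) + 4*log(x - 3/2) - 2*log(x**2 + 5) - 7*sqrt(5)*atan(sqrt(5)*x/5))/29 + C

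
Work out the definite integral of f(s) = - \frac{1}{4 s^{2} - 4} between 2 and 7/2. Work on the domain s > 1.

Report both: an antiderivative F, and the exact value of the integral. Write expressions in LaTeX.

Factor the denominator (4 \left(s - 1\right) \left(s + 1\right)) and decompose: f = \frac{1}{8 \left(s + 1\right)} - \frac{1}{8 \left(s - 1\right)}; each piece integrates to a log, atan, or power term.
F(s) = - \frac{\log{\left(s - 1 \right)}}{8} + \frac{\log{\left(s + 1 \right)}}{8} is an antiderivative of f.
Check: d/ds[- \frac{\log{\left(s - 1 \right)}}{8} + \frac{\log{\left(s + 1 \right)}}{8}] = - \frac{1}{4 s^{2} - 4} = f(s).
F(7/2) = - \frac{\log{\left(\frac{5}{2} \right)}}{8} + \frac{\log{\left(\frac{9}{2} \right)}}{8}; F(2) = \frac{\log{\left(3 \right)}}{8}.
Integral = F(7/2) - F(2) = - \frac{\log{\left(3 \right)}}{8} - \frac{\log{\left(\frac{5}{2} \right)}}{8} + \frac{\log{\left(\frac{9}{2} \right)}}{8}.

Antiderivative: F(s) = - \frac{\log{\left(s - 1 \right)}}{8} + \frac{\log{\left(s + 1 \right)}}{8}; value = - \frac{\log{\left(3 \right)}}{8} - \frac{\log{\left(\frac{5}{2} \right)}}{8} + \frac{\log{\left(\frac{9}{2} \right)}}{8}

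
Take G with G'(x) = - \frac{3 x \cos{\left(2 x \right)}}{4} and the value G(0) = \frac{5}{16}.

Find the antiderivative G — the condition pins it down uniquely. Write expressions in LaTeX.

G(x) = \frac{- 6 x \sin{\left(2 x \right)} - 3 \cos{\left(2 x \right)} + 8}{16}

Recover the given G'(x) by differentiating a candidate G(x); any mismatch rules it out.
A general antiderivative is - \frac{3 x \sin{\left(2 x \right)}}{8} - \frac{3 \cos{\left(2 x \right)}}{16} + C.
The condition gives C = \frac{5}{16} - (- \frac{3}{16}) = \frac{1}{2}.
So G(x) = \frac{- 6 x \sin{\left(2 x \right)} - 3 \cos{\left(2 x \right)} + 8}{16}.
Check: d/dx[\frac{- 6 x \sin{\left(2 x \right)} - 3 \cos{\left(2 x \right)} + 8}{16}] = - \frac{3 x \cos{\left(2 x \right)}}{4} = G'(x).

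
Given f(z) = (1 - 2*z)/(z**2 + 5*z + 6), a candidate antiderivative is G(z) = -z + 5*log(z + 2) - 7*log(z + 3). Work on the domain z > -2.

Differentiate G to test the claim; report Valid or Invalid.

d/dz[G] = (-z**2 - 7*z - 5)/(z**2 + 5*z + 6)
d/dz[G] - f(z) = -1 != 0.

Invalid: d/dz[G] - f = -1, which is not 0.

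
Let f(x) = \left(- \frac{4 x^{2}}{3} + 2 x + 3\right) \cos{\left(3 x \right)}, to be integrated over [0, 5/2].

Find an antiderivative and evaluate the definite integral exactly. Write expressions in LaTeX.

Antiderivative: F(x) = - \frac{4 x^{2} \sin{\left(3 x \right)}}{9} + \frac{2 x \sin{\left(3 x \right)}}{3} - \frac{8 x \cos{\left(3 x \right)}}{27} + \frac{89 \sin{\left(3 x \right)}}{81} + \frac{2 \cos{\left(3 x \right)}}{9}; value = - \frac{2}{9} - \frac{14 \cos{\left(\frac{15}{2} \right)}}{27} - \frac{\sin{\left(\frac{15}{2} \right)}}{81}

Whatever form F(x) takes, F'(x) = f(x) is non-negotiable.
F(x) = - \frac{4 x^{2} \sin{\left(3 x \right)}}{9} + \frac{2 x \sin{\left(3 x \right)}}{3} - \frac{8 x \cos{\left(3 x \right)}}{27} + \frac{89 \sin{\left(3 x \right)}}{81} + \frac{2 \cos{\left(3 x \right)}}{9} is an antiderivative of f.
Check: d/dx[- \frac{4 x^{2} \sin{\left(3 x \right)}}{9} + \frac{2 x \sin{\left(3 x \right)}}{3} - \frac{8 x \cos{\left(3 x \right)}}{27} + \frac{89 \sin{\left(3 x \right)}}{81} + \frac{2 \cos{\left(3 x \right)}}{9}] = - \frac{4 x^{2} \cos{\left(3 x \right)}}{3} + 2 x \cos{\left(3 x \right)} + 3 \cos{\left(3 x \right)}, which equals f(x).
F(5/2) = - \frac{14 \cos{\left(\frac{15}{2} \right)}}{27} - \frac{\sin{\left(\frac{15}{2} \right)}}{81}; F(0) = \frac{2}{9}.
Integral = F(5/2) - F(0) = - \frac{2}{9} - \frac{14 \cos{\left(\frac{15}{2} \right)}}{27} - \frac{\sin{\left(\frac{15}{2} \right)}}{81}.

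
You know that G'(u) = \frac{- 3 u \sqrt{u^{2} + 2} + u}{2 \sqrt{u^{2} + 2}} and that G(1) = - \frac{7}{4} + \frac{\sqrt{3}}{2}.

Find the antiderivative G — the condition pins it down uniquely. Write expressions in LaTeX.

G(u) = - \frac{3 u^{2}}{4} + \frac{\sqrt{u^{2} + 2}}{2} - 1

The proposed G(u) is checked by its d/du: the result must match the given G'(u).
A general antiderivative is - \frac{3 u^{2}}{4} + \frac{\sqrt{u^{2} + 2}}{2} + C.
The condition gives C = - \frac{7}{4} + \frac{\sqrt{3}}{2} - (- \frac{3}{4} + \frac{\sqrt{3}}{2}) = -1.
So G(u) = - \frac{3 u^{2}}{4} + \frac{\sqrt{u^{2} + 2}}{2} - 1.
Check: d/du[- \frac{3 u^{2}}{4} + \frac{\sqrt{u^{2} + 2}}{2} - 1] = \frac{- 3 u \sqrt{u^{2} + 2} + u}{2 \sqrt{u^{2} + 2}} = G'(u).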